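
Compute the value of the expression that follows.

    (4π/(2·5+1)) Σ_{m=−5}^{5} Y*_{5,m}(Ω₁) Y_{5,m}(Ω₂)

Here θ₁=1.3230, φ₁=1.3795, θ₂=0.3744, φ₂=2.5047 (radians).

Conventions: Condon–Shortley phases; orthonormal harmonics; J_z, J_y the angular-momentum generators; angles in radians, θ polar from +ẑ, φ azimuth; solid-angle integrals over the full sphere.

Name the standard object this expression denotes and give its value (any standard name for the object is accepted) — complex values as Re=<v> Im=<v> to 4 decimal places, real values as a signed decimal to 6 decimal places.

Legendre polynomial (addition theorem), +0.293574

This sum is the spherical-harmonic addition theorem: it equals the Legendre polynomial P_l(cos γ) of the angle γ between the two directions.
Addition theorem: P_5(cos γ) = (4π/11) Σ_m Y*_{lm}(Ω₁) Y_{lm}(Ω₂), m = −5…5:
  m=-5: (0.32478 + 0.22909j) × (0.00303 + 0.00013j) = 0.00096 + 0.00074j  (running Σ = 0.00096 + 0.00074j)
  m=-4: (0.22934 - 0.22025j) × (-0.02025 + 0.01368j) = -0.00163 + 0.00760j  (running Σ = -0.00068 + 0.00833j)
  m=-3: (0.07848 + 0.12139j) × (0.03834 - 0.10842j) = 0.01617 - 0.00385j  (running Σ = 0.01549 + 0.00448j)
  m=-2: (0.29702 - 0.11953j) × (0.09871 + 0.32252j) = 0.06787 + 0.08399j  (running Σ = 0.08336 + 0.08847j)
  m=-1: (0.01380 + 0.07127j) × (-0.43607 - 0.32257j) = 0.01697 - 0.03553j  (running Σ = 0.10033 + 0.05294j)
  m=0: (0.31601 + 0.00000j) × (0.17820 + 0.00000j) = 0.05631 + 0.00000j  (running Σ = 0.15665 + 0.05294j)
  m=1: (-0.01380 + 0.07127j) × (0.43607 - 0.32257j) = 0.01697 + 0.03553j  (running Σ = 0.17362 + 0.08847j)
  m=2: (0.29702 + 0.11953j) × (0.09871 - 0.32252j) = 0.06787 - 0.08399j  (running Σ = 0.24149 + 0.00448j)
  m=3: (-0.07848 + 0.12139j) × (-0.03834 - 0.10842j) = 0.01617 + 0.00385j  (running Σ = 0.25766 + 0.00833j)
  m=4: (0.22934 + 0.22025j) × (-0.02025 - 0.01368j) = -0.00163 - 0.00760j  (running Σ = 0.25603 + 0.00074j)
  m=5: (-0.32478 + 0.22909j) × (-0.00303 + 0.00013j) = 0.00096 - 0.00074j  (running Σ = 0.25698 - 0.00000j)
Accumulated sum 0.25698 - 0.00000j; after 4π/(2l+1) scaling, 0.29357 - 0.00000j ⇒ P_5 = 0.293574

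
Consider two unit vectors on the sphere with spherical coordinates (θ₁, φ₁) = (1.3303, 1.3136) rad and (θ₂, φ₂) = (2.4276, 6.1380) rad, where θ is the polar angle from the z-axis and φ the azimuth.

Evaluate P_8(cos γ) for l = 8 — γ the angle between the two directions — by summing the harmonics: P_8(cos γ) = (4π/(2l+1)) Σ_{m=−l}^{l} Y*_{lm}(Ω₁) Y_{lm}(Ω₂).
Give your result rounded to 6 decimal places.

0.164124

Summing Y*_{l m}(θ₁,φ₁)·Y_{l m}(θ₂,φ₂) over m ∈ [−8, 8]; prefactor 4π/(2·8+1) = 0.739198:
  term(m=-8) = +0.004443-0.005554i   from Y*(Ω₁)=-0.190875-0.360650i, Y(Ω₂)=+0.006937+0.015992i
  term(m=-7) = +0.022746+0.022806i   from Y*(Ω₁)=-0.389779+0.091091i, Y(Ω₂)=-0.042369-0.068412i
  term(m=-6) = +0.008276-0.006585i   from Y*(Ω₁)=+0.001300-0.047060i, Y(Ω₂)=+0.144665+0.171863i
  term(m=-5) = +0.078729+0.125560i   from Y*(Ω₁)=-0.345188-0.101062i, Y(Ω₂)=-0.308158-0.273523i
  term(m=-4) = -0.032996+0.015859i   from Y*(Ω₁)=-0.041276+0.068545i, Y(Ω₂)=+0.382530+0.251027i
  term(m=-3) = +0.016780+0.048042i   from Y*(Ω₁)=-0.219346-0.225489i, Y(Ω₂)=-0.146664-0.068252i
  term(m=-2) = +0.038769-0.008833i   from Y*(Ω₁)=-0.116021+0.065568i, Y(Ω₂)=-0.285878-0.085425i
  term(m=-1) = -0.010422-0.092655i   from Y*(Ω₁)=-0.073724-0.280297i, Y(Ω₂)=+0.318318+0.046543i
  term(m=+0) = -0.030622-0.000000i   from Y*(Ω₁)=-0.148156-0.000000i, Y(Ω₂)=+0.206686+0.000000i
  term(m=+1) = -0.010422+0.092655i   from Y*(Ω₁)=+0.073724-0.280297i, Y(Ω₂)=-0.318318+0.046543i
  term(m=+2) = +0.038769+0.008833i   from Y*(Ω₁)=-0.116021-0.065568i, Y(Ω₂)=-0.285878+0.085425i
  term(m=+3) = +0.016780-0.048042i   from Y*(Ω₁)=+0.219346-0.225489i, Y(Ω₂)=+0.146664-0.068252i
  term(m=+4) = -0.032996-0.015859i   from Y*(Ω₁)=-0.041276-0.068545i, Y(Ω₂)=+0.382530-0.251027i
  term(m=+5) = +0.078729-0.125560i   from Y*(Ω₁)=+0.345188-0.101062i, Y(Ω₂)=+0.308158-0.273523i
  term(m=+6) = +0.008276+0.006585i   from Y*(Ω₁)=+0.001300+0.047060i, Y(Ω₂)=+0.144665-0.171863i
  term(m=+7) = +0.022746-0.022806i   from Y*(Ω₁)=+0.389779+0.091091i, Y(Ω₂)=+0.042369-0.068412i
  term(m=+8) = +0.004443+0.005554i   from Y*(Ω₁)=-0.190875+0.360650i, Y(Ω₂)=+0.006937-0.015992i
Total Σ_m = +0.222030-0.000000i. Multiply by 0.739198: +0.164124-0.000000i. P_8(cos γ) = 0.164124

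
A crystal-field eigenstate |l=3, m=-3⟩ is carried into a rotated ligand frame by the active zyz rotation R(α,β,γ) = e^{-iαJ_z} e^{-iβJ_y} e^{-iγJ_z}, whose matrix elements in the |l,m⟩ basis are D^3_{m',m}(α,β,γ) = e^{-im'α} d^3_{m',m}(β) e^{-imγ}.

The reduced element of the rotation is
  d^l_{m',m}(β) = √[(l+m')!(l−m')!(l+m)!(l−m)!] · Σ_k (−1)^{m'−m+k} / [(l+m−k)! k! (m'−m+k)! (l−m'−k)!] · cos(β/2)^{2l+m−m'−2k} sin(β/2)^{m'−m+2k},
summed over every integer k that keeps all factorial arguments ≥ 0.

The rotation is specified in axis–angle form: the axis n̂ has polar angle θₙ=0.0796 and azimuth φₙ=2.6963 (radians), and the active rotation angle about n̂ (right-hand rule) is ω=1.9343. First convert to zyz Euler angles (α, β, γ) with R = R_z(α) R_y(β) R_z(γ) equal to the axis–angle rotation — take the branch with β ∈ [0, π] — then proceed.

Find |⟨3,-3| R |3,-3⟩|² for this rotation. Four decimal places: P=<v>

P=0.9746

Axis–angle → zyz. n̂ = (sinθₙcosφₙ, sinθₙsinφₙ, cosθₙ) = (-0.071762, +0.034249, +0.996834), ω = 1.9343.
R = I cosω + sinω [n̂]ₓ + (1−cosω) n̂n̂ᵀ gives
  R = [-0.348570, -0.935029, -0.064958; +0.928366, -0.353961, +0.113352; -0.128980, -0.020793, +0.991429]
β = atan2(√(R₁₃²+R₂₃²), R₃₃) = 0.131020; α = atan2(R₂₃, R₁₃) mod 2π = 2.091171; γ = atan2(R₃₂, −R₃₁) mod 2π = 6.123349
Split into d^3_{-3,-3}(β=0.1310) × two z-phases.
c=cos(0.131020/2)=0.997855, s=sin(0.131020/2)=0.065463; N=√[1·720·1·720]=720.000000
k: max(0,(-3)−(-3))=0 … min(3+(-3),3−(-3))=0
  k=0: (−1)^0·720.0000/(720)·0.9979^6·0.0655^0 = +0.987199
d^3_{-3,-3}(0.1310) = +0.987199
|D^3_{-3,-3}|² = |d^3_{-3,-3}(β)|² = (+0.987199)² = 0.974561 (the z-rotation phases have unit modulus)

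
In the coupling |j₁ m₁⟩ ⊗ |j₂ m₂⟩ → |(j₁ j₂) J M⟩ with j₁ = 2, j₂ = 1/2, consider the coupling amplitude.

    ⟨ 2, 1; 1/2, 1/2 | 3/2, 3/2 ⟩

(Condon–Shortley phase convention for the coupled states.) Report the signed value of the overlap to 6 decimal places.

-0.447214  (= −√(1/5))

triangle: 1!*3!*0!/5! = 6/120
(j±m)!: 3!*1!*1!*0!*3!*0! = 36
prefactor² = (2J+1)*Δ*N² = 36/5
  k=1: −1/(1!*0!*0!*0!*3!*0!) = -1/6
Σ = -1/6  ⇒  CG² = 36/5*(-1/6)² = 1/5
CG = −√(1/5) = -0.447214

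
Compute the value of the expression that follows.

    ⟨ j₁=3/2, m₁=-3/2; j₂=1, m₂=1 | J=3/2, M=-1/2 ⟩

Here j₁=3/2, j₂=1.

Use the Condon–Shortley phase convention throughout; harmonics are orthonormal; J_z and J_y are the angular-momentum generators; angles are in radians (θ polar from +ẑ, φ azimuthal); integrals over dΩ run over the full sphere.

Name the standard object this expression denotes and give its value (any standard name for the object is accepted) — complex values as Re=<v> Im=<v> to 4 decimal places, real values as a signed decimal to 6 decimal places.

Clebsch–Gordan coefficient, −√(2/5) ≈ -0.632456

This is a Clebsch–Gordan (vector-coupling) coefficient.
√[4·1!2!1!/5! · 0!3!2!0!1!2!] = √(8/5)
  +(−1)^1/∏(1,0,2,1,0,0)! = -1/2  (running -1/2)
⟨..|..⟩ = √(8/5)·(-1/2) = -0.632456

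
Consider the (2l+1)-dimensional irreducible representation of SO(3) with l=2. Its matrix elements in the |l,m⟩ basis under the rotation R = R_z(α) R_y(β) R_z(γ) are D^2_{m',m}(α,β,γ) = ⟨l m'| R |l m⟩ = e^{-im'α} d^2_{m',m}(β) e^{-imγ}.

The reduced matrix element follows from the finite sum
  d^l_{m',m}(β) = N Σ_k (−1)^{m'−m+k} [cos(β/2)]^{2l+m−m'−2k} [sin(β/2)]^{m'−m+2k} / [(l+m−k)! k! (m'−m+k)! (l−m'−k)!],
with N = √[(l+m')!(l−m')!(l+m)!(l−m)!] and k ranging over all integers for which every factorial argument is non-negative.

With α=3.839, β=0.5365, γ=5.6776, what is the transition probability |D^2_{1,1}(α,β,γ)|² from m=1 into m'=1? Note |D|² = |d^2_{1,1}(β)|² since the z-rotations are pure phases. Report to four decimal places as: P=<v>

Split into d^2_{1,1}(β=0.5365) × two z-phases.
Half-angle: c=0.964236, s=0.265044. N=√(6·1·6·1)=6.000000
Admissible k: 0..1 (factorial args all ≥0)
  k=0: (−1)^0·6.0000/(6)·0.9642^4·0.2650^0 = +0.864438
  k=1: (−1)^1·6.0000/(2)·0.9642^2·0.2650^2 = -0.195941
d^2_{1,1}(0.5365) = +0.864438 -0.195941 = +0.668497
|D^2_{1,1}|² = |d^2_{1,1}(β)|² = (+0.668497)² = 0.446888 (the z-rotation phases have unit modulus)

P=0.4469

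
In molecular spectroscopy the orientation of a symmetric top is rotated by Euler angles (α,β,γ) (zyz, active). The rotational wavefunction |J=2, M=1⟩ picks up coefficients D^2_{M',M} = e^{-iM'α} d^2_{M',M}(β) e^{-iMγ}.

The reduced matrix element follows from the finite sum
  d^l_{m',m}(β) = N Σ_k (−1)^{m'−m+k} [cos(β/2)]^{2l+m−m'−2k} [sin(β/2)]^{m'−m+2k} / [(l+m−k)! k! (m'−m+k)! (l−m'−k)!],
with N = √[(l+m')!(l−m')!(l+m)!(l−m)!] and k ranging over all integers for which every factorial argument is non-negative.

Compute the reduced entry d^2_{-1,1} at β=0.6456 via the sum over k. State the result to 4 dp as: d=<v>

d=0.2614

d^2_{-1,1}(β=0.6456) via the finite sum:
With c≡cos(β/2)=0.948351 and s≡sin(β/2)=0.317223, N=[1·6·6·1]^{1/2}=6.000000
k: max(0,(1)−(-1))=2 … min(2+(1),2−(-1))=3
  k=2: (−1)^0·6.0000/(2)·0.9484^2·0.3172^2 = +0.271512
  k=3: (−1)^1·6.0000/(6)·0.9484^0·0.3172^4 = -0.010127
d^2_{-1,1}(0.6456) = +0.271512 -0.010127 = +0.261386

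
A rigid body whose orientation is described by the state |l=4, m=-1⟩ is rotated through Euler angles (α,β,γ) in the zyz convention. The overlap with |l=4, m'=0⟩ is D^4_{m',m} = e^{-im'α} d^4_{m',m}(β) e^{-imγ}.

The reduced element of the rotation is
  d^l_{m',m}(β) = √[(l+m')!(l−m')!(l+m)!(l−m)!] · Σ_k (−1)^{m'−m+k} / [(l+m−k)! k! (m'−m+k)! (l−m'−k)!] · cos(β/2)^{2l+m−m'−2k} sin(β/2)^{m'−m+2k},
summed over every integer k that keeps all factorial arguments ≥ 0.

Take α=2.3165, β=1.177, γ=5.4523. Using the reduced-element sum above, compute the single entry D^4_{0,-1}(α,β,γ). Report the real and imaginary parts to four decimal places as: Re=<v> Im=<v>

D^4_{0,-1}(2.3165,1.1770,5.4523) = e^{-i·0·2.3165}·d^4_{0,-1}(1.1770)·e^{-i·-1·5.4523}. Compute d first:
With c≡cos(β/2)=0.831774 and s≡sin(β/2)=0.555114, N=[24·24·6·120]^{1/2}=643.987578
k: max(0,(-1)−(0))=0 … min(4+(-1),4−(0))=3
  k=0: (−1)^1·643.9876/(144)·0.8318^7·0.5551^1 = -0.683810
  k=1: (−1)^2·643.9876/(24)·0.8318^5·0.5551^3 = +1.827428
  k=2: (−1)^3·643.9876/(24)·0.8318^3·0.5551^5 = -0.813942
  k=3: (−1)^4·643.9876/(144)·0.8318^1·0.5551^7 = +0.060422
d^4_{0,-1}(1.1770) = -0.683810 +1.827428 -0.813942 +0.060422 = +0.390097
D = (+1.000000+0.000000i)·(+0.390097)·(+0.674222-0.738529i) = +0.263012-0.288098i

Re=0.2630 Im=-0.2881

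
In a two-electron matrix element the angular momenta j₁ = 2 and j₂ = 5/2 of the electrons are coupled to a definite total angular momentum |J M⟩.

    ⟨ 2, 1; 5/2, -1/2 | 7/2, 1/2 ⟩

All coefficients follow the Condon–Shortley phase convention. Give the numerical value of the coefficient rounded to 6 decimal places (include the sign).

+√(14/45) ≈ +0.557773

j₁+j₂−J=1  J+j₁−j₂=3  J−j₁+j₂=4  j₁+j₂+J+1=9
(j₁±m₁, j₂±m₂, J±M) = (3,1,2,3,4,3)
P² = 1152/35
sum k=0..1:
  [0] +1/8 = 1/8
  [1] −1/36 = -1/36
S = 7/72
C² = P²·S² = 14/45 ; C = +0.557773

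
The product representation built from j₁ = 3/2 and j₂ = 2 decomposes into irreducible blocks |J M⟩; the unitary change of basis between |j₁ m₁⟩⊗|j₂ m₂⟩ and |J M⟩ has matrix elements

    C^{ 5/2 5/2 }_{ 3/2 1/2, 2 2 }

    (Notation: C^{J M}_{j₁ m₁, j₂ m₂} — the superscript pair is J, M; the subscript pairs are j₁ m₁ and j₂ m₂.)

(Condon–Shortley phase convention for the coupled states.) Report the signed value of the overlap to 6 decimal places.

-0.755929  (= −√(4/7))

j₁+j₂−J=1  J+j₁−j₂=2  J−j₁+j₂=3  j₁+j₂+J+1=7
(j₁±m₁, j₂±m₂, J±M) = (2,1,4,0,5,0)
P² = 576/7
sum k=1..1:
  [1] −1/12 = -1/12
S = -1/12
C² = P²·S² = 4/7 ; C = -0.755929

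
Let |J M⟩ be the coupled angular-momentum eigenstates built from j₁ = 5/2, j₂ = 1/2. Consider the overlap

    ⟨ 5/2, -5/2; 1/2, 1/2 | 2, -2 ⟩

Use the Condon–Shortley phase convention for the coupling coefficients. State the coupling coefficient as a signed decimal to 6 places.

j₁+j₂−J=1  J+j₁−j₂=4  J−j₁+j₂=0  j₁+j₂+J+1=6
(j₁±m₁, j₂±m₂, J±M) = (0,5,1,0,0,4)
P² = 480
sum k=1..1:
  [1] −1/24 = -1/24
S = -1/24
C² = P²·S² = 5/6 ; C = -0.912871

−√(5/6) ≈ -0.912871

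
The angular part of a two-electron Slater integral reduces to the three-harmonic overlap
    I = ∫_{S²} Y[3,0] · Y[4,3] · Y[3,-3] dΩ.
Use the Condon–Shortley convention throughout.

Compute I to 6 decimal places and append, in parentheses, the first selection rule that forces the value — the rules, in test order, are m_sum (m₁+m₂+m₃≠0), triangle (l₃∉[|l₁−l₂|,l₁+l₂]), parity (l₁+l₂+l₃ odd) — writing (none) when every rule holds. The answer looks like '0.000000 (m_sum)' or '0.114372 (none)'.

0.203551 (none)

Checks pass: Σm=0; 10 even; l₃=3∈[1,7].
(2·3+1)(2·4+1)(2·3+1) = 441
Δ: 4! 2! 4! / 11! → 1/34650
sum: t=1:−1/72 t=2:+1/16 t=3:−1/72 = 5/144
3j²(3 4 3; 0 0 0) = Δ·Π!·Σ² = 2/77  (sign -1)
sum: t=3:−1/288 = -1/288
3j²(3 4 3; 0 3 -3) = Δ·Π!·Σ² = 1/22  (sign -1)
combine: 4πI² = 441·2/77·1/22 = 63/121
take √, sign +1: I = 0.20355073
No selection rule forces the value: the integral is nonzero (none).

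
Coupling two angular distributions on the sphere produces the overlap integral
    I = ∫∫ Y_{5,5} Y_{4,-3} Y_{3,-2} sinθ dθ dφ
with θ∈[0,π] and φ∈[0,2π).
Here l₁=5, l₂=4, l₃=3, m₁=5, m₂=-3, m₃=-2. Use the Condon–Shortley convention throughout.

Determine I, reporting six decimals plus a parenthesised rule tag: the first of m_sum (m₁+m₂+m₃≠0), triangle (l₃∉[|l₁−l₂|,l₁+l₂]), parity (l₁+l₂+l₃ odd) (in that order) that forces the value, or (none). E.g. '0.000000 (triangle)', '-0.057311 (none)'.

Checks pass: Σm=0; 12 even; l₃=3∈[1,9].
(2·5+1)(2·4+1)(2·3+1) = 693
Δ: 6! 4! 2! / 13! → 1/180180
sum: t=2:+1/576 t=3:−1/144 t=4:+1/576 = -1/288
3j²(5 4 3; 0 0 0) = Δ·Π!·Σ² = 20/1001  (sign +1)
sum: t=0:+1/17280 = 1/17280
3j²(5 4 3; 5 -3 -2) = Δ·Π!·Σ² = 35/858  (sign -1)
combine: 4πI² = 693·20/1001·35/858 = 1050/1859
take √, sign -1: I = -0.21200691
No selection rule forces the value: the integral is nonzero (none).

-0.212007 (none)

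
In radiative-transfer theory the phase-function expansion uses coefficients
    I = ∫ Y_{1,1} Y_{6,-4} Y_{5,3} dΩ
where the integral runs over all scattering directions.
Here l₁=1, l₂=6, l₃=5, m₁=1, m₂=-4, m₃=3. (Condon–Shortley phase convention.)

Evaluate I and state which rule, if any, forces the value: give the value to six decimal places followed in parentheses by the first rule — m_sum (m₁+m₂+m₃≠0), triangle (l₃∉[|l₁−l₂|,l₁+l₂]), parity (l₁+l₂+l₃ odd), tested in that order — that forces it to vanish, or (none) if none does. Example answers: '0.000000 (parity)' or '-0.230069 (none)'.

0.274090 (none)

Rules hold: Σm=0, L=12 even, 5≤5≤7.
N = 3·13·11 = 429
Δ = 2!·0!·10!/13! = 1/858
Racah Σ t=1..1: t=1:−1/14400 = -1/14400
⇒ 3j(1 6 5; 0 0 0)² = 6/143, sgn +1
Racah Σ t=0..0: t=0:+1/161280 = 1/161280
⇒ 3j(1 6 5; 1 -4 3)² = 15/286, sgn +1
4πI² = N·(3j₀)²·(3jₘ)² = 135/143
I = +1·√(0.944056/4π) = 0.27409047
No selection rule forces the value: the integral is nonzero (none).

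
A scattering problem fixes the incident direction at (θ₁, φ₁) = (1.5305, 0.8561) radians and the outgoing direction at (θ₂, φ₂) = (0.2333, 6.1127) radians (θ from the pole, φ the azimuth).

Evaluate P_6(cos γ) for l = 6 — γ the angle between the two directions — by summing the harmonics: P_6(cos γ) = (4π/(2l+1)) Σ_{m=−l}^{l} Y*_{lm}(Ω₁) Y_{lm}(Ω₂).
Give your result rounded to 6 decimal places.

-0.159310

Expand P_6 via completeness: Σ_{m} conj(Y_{6,m}) at Ω₁ times Y_{6,m} at Ω₂ —
  term(m=-6) = (0.000035, -0.000004)   from Y*(Ω₁)=(0.197872, -0.438125), Y(Ω₂)=(0.000038, 0.000063)
  term(m=-5) = (0.000029, -0.000066)   from Y*(Ω₁)=(-0.028105, -0.060977), Y(Ω₂)=(0.000708, 0.000810)
  term(m=-4) = (0.001909, 0.002754)   from Y*(Ω₁)=(0.335401, 0.097466), Y(Ω₂)=(0.007448, 0.006047)
  term(m=-3) = (0.004523, -0.000280)   from Y*(Ω₁)=(0.065585, -0.042343), Y(Ω₂)=(0.050616, 0.028409)
  term(m=-2) = (-0.034489, 0.065865)   from Y*(Ω₁)=(-0.044492, 0.312545), Y(Ω₂)=(0.221949, 0.078754)
  term(m=-1) = (0.024306, 0.040164)   from Y*(Ω₁)=(0.053814, 0.062017), Y(Ω₂)=(0.563460, 0.097003)
  term(m=+0) = (-0.157433, -0.000000)   from Y*(Ω₁)=(-0.307066, -0.000000), Y(Ω₂)=(0.512700, 0.000000)
  term(m=+1) = (0.024306, -0.040164)   from Y*(Ω₁)=(-0.053814, 0.062017), Y(Ω₂)=(-0.563460, 0.097003)
  term(m=+2) = (-0.034489, -0.065865)   from Y*(Ω₁)=(-0.044492, -0.312545), Y(Ω₂)=(0.221949, -0.078754)
  term(m=+3) = (0.004523, 0.000280)   from Y*(Ω₁)=(-0.065585, -0.042343), Y(Ω₂)=(-0.050616, 0.028409)
  term(m=+4) = (0.001909, -0.002754)   from Y*(Ω₁)=(0.335401, -0.097466), Y(Ω₂)=(0.007448, -0.006047)
  term(m=+5) = (0.000029, 0.000066)   from Y*(Ω₁)=(0.028105, -0.060977), Y(Ω₂)=(-0.000708, 0.000810)
  term(m=+6) = (0.000035, 0.000004)   from Y*(Ω₁)=(0.197872, 0.438125), Y(Ω₂)=(0.000038, -0.000063)
Total Σ_m = (-0.164807, -0.000000). Multiply by 0.966644: (-0.159310, -0.000000). P_6(cos γ) = -0.159310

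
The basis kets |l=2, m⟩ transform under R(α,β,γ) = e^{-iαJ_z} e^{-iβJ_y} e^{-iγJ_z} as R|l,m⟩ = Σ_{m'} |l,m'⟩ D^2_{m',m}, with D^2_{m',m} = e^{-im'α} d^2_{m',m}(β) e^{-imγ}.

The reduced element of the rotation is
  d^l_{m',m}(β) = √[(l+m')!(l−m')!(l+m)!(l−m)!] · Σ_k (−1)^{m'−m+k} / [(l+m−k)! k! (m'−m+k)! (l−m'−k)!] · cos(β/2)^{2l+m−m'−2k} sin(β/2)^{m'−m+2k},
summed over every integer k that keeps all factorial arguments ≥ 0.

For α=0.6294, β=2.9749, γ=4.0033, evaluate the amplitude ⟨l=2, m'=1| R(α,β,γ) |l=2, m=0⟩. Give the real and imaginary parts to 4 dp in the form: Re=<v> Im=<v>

First d^2_{1,0}(β=2.9749), then the phase factors e^{-i(1)α} and e^{-i(0)γ}:
Half-angle: c=0.083250, s=0.996529. N=√(6·1·2·2)=4.898979
The bounds max(0,m−m')=0 and min(l+m,l−m')=1 give 2 terms
  k=0: (−1)^1·4.8990/(2)·0.0832^3·0.9965^1 = -0.001408
  k=1: (−1)^2·4.8990/(2)·0.0832^1·0.9965^3 = +0.201803
d^2_{1,0}(2.9749) = -0.001408 +0.201803 = +0.200395
Phases: e^{-i·(1)·0.6294}=+0.808381-0.588660i, e^{-i·(0)·4.0033}=+1.000000+0.000000i ⇒ D=+0.161996-0.117965i

Re=0.1620 Im=-0.1180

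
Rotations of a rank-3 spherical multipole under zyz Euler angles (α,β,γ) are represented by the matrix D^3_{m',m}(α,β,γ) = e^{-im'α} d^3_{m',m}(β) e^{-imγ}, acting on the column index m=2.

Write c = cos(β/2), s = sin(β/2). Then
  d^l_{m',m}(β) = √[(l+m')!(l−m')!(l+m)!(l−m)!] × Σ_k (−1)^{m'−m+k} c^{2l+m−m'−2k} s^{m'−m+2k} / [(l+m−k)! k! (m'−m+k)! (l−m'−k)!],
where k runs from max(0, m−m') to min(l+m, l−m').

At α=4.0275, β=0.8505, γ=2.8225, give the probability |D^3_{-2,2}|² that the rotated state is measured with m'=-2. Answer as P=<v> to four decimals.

D^3_{-2,2}(4.0275,0.8505,2.8225) = e^{-i·-2·4.0275}·d^3_{-2,2}(0.8505)·e^{-i·2·2.8225}. Compute d first:
Half-angle: c=0.910936, s=0.412549. N=√(1·120·120·1)=120.000000
Admissible k: 4..5 (factorial args all ≥0)
  k=4: (−1)^0·120.0000/(24)·0.9109^2·0.4125^4 = +0.120184
  k=5: (−1)^1·120.0000/(120)·0.9109^0·0.4125^6 = -0.004930
d^3_{-2,2}(0.8505) = +0.120184 -0.004930 = +0.115254
|D^3_{-2,2}|² = |d^3_{-2,2}(β)|² = (+0.115254)² = 0.013283 (the z-rotation phases have unit modulus)

P=0.0133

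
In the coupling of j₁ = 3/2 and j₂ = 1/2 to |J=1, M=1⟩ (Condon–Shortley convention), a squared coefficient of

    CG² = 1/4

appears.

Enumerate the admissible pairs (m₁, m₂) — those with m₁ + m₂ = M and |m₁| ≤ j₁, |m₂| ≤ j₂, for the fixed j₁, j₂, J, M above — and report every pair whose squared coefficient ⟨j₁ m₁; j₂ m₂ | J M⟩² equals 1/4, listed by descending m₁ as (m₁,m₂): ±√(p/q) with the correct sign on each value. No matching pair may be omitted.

Admissible pairs with m₁+m₂ = M = 1: (1/2,1/2), (3/2,-1/2)
  (m₁,m₂)=(3/2,-1/2): CG² = 3/4, CG = +√(3/4)
  (m₁,m₂)=(1/2,1/2): CG² = 1/4, CG = −√(1/4)   ← matches the target
Pairs with CG² = 1/4: (1/2,1/2): −√(1/4)

(1/2,1/2): −√(1/4)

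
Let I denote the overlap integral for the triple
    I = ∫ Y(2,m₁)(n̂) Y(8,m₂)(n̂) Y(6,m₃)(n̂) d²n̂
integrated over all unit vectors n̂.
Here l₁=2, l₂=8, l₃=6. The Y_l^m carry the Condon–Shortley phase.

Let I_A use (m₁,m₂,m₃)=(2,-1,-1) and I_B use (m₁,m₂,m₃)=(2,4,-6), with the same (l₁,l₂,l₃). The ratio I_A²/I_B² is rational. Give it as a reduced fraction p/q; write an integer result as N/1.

126/1

Shared (l₁,l₂,l₃)=(2,8,6): N and (l;000)² cancel in I_A²/I_B².
A: Δ = 4!·0!·12!/17! = 1/30940; Racah Σ t=0..0: t=0:+1/14515200 = 1/14515200; ⇒ 3j(2 8 6; 2 -1 -1)² = 9/2210, sgn -1
B: Δ = 4!·0!·12!/17! = 1/30940; Racah Σ t=0..0: t=0:+1/11496038400 = 1/11496038400; ⇒ 3j(2 8 6; 2 4 -6)² = 1/30940, sgn +1
I_A²/I_B² = (9/2210)/(1/30940) = 126/1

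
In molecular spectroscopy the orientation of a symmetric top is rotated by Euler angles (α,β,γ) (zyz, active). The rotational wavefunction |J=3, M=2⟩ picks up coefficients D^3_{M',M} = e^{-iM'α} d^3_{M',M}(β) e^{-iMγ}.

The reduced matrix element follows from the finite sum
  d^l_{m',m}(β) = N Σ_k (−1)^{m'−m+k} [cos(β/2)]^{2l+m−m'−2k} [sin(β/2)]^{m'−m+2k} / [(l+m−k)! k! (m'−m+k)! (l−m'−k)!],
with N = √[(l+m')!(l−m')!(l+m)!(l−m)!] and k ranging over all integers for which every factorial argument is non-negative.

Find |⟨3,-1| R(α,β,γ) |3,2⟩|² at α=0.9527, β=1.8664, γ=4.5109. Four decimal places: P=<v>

D^3_{-1,2}(0.9527,1.8664,4.5109) = e^{-i·-1·0.9527}·d^3_{-1,2}(1.8664)·e^{-i·2·4.5109}. Compute d first:
Half-angle: c=0.595266, s=0.803529. N=√(2·24·120·1)=75.894664
Admissible k: 3..4 (factorial args all ≥0)
  k=3: (−1)^0·75.8947/(12)·0.5953^3·0.8035^3 = +0.692097
  k=4: (−1)^1·75.8947/(24)·0.5953^1·0.8035^5 = -0.630548
d^3_{-1,2}(1.8664) = +0.692097 -0.630548 = +0.061549
|D^3_{-1,2}|² = |d^3_{-1,2}(β)|² = (+0.061549)² = 0.003788 (the z-rotation phases have unit modulus)

P=0.0038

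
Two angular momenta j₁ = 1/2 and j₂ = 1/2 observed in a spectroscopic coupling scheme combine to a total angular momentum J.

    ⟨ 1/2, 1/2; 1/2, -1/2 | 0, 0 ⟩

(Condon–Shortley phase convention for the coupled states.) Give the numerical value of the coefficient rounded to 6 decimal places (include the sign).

+0.707107

j₁+j₂−J=1  J+j₁−j₂=0  J−j₁+j₂=0  j₁+j₂+J+1=2
(j₁±m₁, j₂±m₂, J±M) = (1,0,0,1,0,0)
P² = 1/2
sum k=0..0:
  [0] +1/1 = 1
S = 1
C² = P²·S² = 1/2 ; C = +0.707107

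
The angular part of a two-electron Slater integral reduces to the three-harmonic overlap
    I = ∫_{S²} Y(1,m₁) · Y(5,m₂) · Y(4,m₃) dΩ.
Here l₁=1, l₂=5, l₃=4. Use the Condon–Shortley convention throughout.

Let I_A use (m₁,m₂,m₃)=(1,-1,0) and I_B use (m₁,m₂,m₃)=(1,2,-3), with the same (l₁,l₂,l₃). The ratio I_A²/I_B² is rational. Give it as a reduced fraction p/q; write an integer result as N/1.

Same 1,5,4: normalisation and zero-m 3j drop out of the ratio.
A: Δ: 2! 0! 8! / 11! → 1/495; sum: t=0:+1/1152 = 1/1152; 3j²(1 5 4; 1 -1 0) = Δ·Π!·Σ² = 1/33  (sign +1)
B: Δ: 2! 0! 8! / 11! → 1/495; sum: t=0:+1/10080 = 1/10080; 3j²(1 5 4; 1 2 -3) = Δ·Π!·Σ² = 1/165  (sign -1)
I_A²/I_B² = (1/33)/(1/165) = 5/1

5/1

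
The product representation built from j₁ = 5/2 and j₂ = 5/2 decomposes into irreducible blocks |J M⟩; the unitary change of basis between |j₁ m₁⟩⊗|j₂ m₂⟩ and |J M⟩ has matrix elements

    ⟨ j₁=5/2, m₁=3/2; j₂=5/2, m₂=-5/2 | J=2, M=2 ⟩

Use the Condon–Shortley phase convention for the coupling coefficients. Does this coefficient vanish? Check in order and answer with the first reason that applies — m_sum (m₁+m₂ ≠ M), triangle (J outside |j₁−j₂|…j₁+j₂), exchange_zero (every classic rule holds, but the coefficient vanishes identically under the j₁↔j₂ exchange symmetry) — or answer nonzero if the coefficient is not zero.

m_sum

m-sum: m₁+m₂ = 3/2+(-5/2) = -1, M = 2  ✗ ⇒ coefficient is 0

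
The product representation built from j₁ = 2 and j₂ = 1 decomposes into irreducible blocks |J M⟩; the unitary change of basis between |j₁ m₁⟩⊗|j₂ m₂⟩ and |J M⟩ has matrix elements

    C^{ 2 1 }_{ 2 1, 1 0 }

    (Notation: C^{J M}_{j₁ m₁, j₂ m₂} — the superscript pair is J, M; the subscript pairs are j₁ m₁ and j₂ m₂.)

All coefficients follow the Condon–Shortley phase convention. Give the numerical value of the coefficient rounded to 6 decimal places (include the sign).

j₁+j₂−J=1  J+j₁−j₂=3  J−j₁+j₂=1  j₁+j₂+J+1=6
(j₁±m₁, j₂±m₂, J±M) = (3,1,1,1,3,1)
P² = 3/2
sum k=0..1:
  [0] +1/2 = 1/2
  [1] −1/6 = -1/6
S = 1/3
C² = P²·S² = 1/6 ; C = +0.408248

+0.408248  (= +√(1/6))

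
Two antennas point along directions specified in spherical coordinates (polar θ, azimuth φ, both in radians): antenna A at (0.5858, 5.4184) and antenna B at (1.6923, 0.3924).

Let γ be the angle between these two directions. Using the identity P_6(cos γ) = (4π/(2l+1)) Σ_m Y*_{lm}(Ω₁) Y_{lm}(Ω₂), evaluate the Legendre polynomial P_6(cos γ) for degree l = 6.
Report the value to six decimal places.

-0.282311

Addition theorem: P_6(cos γ) = (4π/13) Σ_m Y*_{lm}(Ω₁) Y_{lm}(Ω₂), m = −6…6:
  m=-6: Y*=+0.006326+0.012260i  Y=-0.326171-0.327343i  product +0.001950-0.006069i
  m=-5: Y*=-0.027282+0.066661i  Y=+0.074530+0.180696i  product -0.014079+0.000039i
  m=-4: Y*=-0.210197+0.069086i  Y=-0.000347+0.290402i  product -0.019990-0.061066i
  m=-3: Y*=-0.363273-0.221346i  Y=+0.084057-0.202418i  product -0.075340+0.054927i
  m=-2: Y*=-0.069436-0.433643i  Y=+0.168631-0.168429i  product -0.084747-0.061430i
  m=-1: Y*=+0.009771-0.011460i  Y=-0.209132+0.086552i  product -0.001052+0.003242i
  m=+0: Y*=-0.421578-0.000000i  Y=-0.224064+0.000000i  product +0.094461+0.000000i
  m=+1: Y*=-0.009771-0.011460i  Y=+0.209132+0.086552i  product -0.001052-0.003242i
  m=+2: Y*=-0.069436+0.433643i  Y=+0.168631+0.168429i  product -0.084747+0.061430i
  m=+3: Y*=+0.363273-0.221346i  Y=-0.084057-0.202418i  product -0.075340-0.054927i
  m=+4: Y*=-0.210197-0.069086i  Y=-0.000347-0.290402i  product -0.019990+0.061066i
  m=+5: Y*=+0.027282+0.066661i  Y=-0.074530+0.180696i  product -0.014079-0.000039i
  m=+6: Y*=+0.006326-0.012260i  Y=-0.326171+0.327343i  product +0.001950+0.006069i
Total Σ_m = -0.292053-0.000000i. Multiply by 0.966644: -0.282311-0.000000i. P_6(cos γ) = -0.282311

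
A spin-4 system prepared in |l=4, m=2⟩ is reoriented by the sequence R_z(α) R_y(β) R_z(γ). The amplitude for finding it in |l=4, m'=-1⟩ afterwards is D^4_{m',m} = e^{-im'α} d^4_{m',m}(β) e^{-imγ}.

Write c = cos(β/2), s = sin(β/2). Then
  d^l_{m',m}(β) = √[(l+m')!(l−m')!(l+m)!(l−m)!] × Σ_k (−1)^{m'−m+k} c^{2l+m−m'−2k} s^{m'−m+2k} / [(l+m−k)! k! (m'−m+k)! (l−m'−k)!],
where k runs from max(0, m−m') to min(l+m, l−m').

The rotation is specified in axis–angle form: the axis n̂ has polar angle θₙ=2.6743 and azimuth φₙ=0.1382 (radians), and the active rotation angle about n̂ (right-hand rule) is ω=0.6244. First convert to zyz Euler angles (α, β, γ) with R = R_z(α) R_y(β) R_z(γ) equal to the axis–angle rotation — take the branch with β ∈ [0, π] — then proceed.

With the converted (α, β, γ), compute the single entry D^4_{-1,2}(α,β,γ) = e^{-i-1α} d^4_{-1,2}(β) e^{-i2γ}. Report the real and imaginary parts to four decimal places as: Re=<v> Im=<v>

Axis–angle → zyz. n̂ = (sinθₙcosφₙ, sinθₙsinφₙ, cosθₙ) = (+0.446176, +0.062057, -0.892791), ω = 0.6244.
R = I cosω + sinω [n̂]ₓ + (1−cosω) n̂n̂ᵀ gives
  R = [+0.848876, +0.527160, -0.038882; -0.516711, +0.812041, -0.271293; -0.111441, +0.250385, +0.961711]
β = atan2(√(R₁₃²+R₂₃²), R₃₃) = 0.277618; α = atan2(R₂₃, R₁₃) mod 2π = 4.570036; γ = atan2(R₃₂, −R₃₁) mod 2π = 1.152044
Split into d^4_{-1,2}(β=0.2776) × two z-phases.
With c≡cos(β/2)=0.990382 and s≡sin(β/2)=0.138363, N=[6·120·720·2]^{1/2}=1018.233765
The bounds max(0,m−m')=3 and min(l+m,l−m')=5 give 3 terms
  k=3: (−1)^0·1018.2338/(72)·0.9904^5·0.1384^3 = +0.035694
  k=4: (−1)^1·1018.2338/(48)·0.9904^3·0.1384^5 = -0.001045
  k=5: (−1)^2·1018.2338/(240)·0.9904^1·0.1384^7 = +0.000004
d^4_{-1,2}(0.2776) = +0.035694 -0.001045 +0.000004 = +0.034653
Phases: e^{-i·(-1)·4.5700}=-0.141872-0.989885i, e^{-i·(2)·1.1520}=-0.669318-0.742976i ⇒ D=-0.022195+0.026612i

Re=-0.0222 Im=0.0266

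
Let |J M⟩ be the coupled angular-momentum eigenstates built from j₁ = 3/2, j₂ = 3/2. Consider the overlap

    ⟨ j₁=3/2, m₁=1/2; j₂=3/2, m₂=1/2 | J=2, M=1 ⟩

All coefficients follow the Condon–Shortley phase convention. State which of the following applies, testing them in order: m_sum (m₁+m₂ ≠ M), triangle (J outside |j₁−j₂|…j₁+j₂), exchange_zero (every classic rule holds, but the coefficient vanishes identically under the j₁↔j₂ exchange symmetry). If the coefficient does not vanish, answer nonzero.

m-sum: m₁+m₂ = 1/2+1/2 = 1, M = 1  ✓
triangle: |j₁−j₂| = 0 ≤ J = 2 ≤ j₁+j₂ = 3  ✓
exchange: j₁=j₂ and m₁=m₂, and (−1)^(j₁+j₂−J) = (−1)^1 = −1 forces ⟨j₁m₁;j₂m₂|JM⟩ = −⟨j₂m₂;j₁m₁|JM⟩ = −⟨j₁m₁;j₂m₂|JM⟩ ⇒ the coefficient vanishes identically
Racah sum check: Σ_k collapses to 0 ⇒ CG = 0

exchange_zero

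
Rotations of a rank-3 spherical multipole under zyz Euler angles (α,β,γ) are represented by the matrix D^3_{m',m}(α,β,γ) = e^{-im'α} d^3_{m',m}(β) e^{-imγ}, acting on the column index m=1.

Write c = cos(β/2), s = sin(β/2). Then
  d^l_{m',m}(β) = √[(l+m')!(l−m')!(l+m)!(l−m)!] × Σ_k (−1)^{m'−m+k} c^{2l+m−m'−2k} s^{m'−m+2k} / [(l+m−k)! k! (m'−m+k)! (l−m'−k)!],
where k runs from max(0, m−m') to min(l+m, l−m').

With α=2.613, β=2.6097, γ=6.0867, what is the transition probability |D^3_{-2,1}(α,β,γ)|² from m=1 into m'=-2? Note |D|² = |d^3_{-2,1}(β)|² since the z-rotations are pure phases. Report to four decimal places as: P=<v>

Split into d^3_{-2,1}(β=2.6097) × two z-phases.
c=cos(2.609700/2)=0.262822, s=sin(2.609700/2)=0.964844; N=√[1·120·24·2]=75.894664
k∈{3,4} keeps every argument non-negative
  k=3: (−1)^0·75.8947/(12)·0.2628^3·0.9648^3 = +0.103131
  k=4: (−1)^1·75.8947/(24)·0.2628^1·0.9648^5 = -0.694942
d^3_{-2,1}(2.6097) = +0.103131 -0.694942 = -0.591811
|D^3_{-2,1}|² = |d^3_{-2,1}(β)|² = (-0.591811)² = 0.350240 (the z-rotation phases have unit modulus)

P=0.3502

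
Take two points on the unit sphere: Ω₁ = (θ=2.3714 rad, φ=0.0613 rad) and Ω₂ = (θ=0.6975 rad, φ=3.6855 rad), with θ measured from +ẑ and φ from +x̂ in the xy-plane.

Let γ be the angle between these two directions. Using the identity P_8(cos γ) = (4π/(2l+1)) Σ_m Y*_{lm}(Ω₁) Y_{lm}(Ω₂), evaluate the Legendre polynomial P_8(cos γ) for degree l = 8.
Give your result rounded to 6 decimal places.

-0.186865

Summing Y*_{l m}(θ₁,φ₁)·Y_{l m}(θ₂,φ₂) over m ∈ [−8, 8]; prefactor 4π/(2·8+1) = 0.739198:
  term(m=-8) = -0.00032 + 0.00028j   from Y*(Ω₁)=0.02512 + 0.01341j, Y(Ω₂)=-0.00528 + 0.01397j
  term(m=-7) = -0.00813 + 0.00196j   from Y*(Ω₁)=-0.10676 - 0.04885j, Y(Ω₂)=0.05605 - 0.04402j
  term(m=-6) = -0.05779 - 0.01451j   from Y*(Ω₁)=0.26926 + 0.10376j, Y(Ω₂)=-0.20494 + 0.02510j
  term(m=-5) = -0.13342 - 0.11905j   from Y*(Ω₁)=-0.43054 - 0.13625j, Y(Ω₂)=0.36122 + 0.16220j
  term(m=-4) = -0.06385 - 0.16981j   from Y*(Ω₁)=0.37469 + 0.09376j, Y(Ω₂)=-0.26707 - 0.38636j
  term(m=-3) = -0.00024 + 0.00191j   from Y*(Ω₁)=0.00902 + 0.00168j, Y(Ω₂)=0.01280 + 0.20983j
  term(m=-2) = 0.05609 - 0.08101j   from Y*(Ω₁)=-0.37244 - 0.04589j, Y(Ω₂)=-0.12194 + 0.23253j
  term(m=-1) = 0.05519 - 0.02891j   from Y*(Ω₁)=0.17571 + 0.01078j, Y(Ω₂)=0.30284 - 0.18315j
  term(m=+0) = 0.05214 + 0.00000j   from Y*(Ω₁)=0.32723 + 0.00000j, Y(Ω₂)=0.15934 + 0.00000j
  term(m=+1) = 0.05519 + 0.02891j   from Y*(Ω₁)=-0.17571 + 0.01078j, Y(Ω₂)=-0.30284 - 0.18315j
  term(m=+2) = 0.05609 + 0.08101j   from Y*(Ω₁)=-0.37244 + 0.04589j, Y(Ω₂)=-0.12194 - 0.23253j
  term(m=+3) = -0.00024 - 0.00191j   from Y*(Ω₁)=-0.00902 + 0.00168j, Y(Ω₂)=-0.01280 + 0.20983j
  term(m=+4) = -0.06385 + 0.16981j   from Y*(Ω₁)=0.37469 - 0.09376j, Y(Ω₂)=-0.26707 + 0.38636j
  term(m=+5) = -0.13342 + 0.11905j   from Y*(Ω₁)=0.43054 - 0.13625j, Y(Ω₂)=-0.36122 + 0.16220j
  term(m=+6) = -0.05779 + 0.01451j   from Y*(Ω₁)=0.26926 - 0.10376j, Y(Ω₂)=-0.20494 - 0.02510j
  term(m=+7) = -0.00813 - 0.00196j   from Y*(Ω₁)=0.10676 - 0.04885j, Y(Ω₂)=-0.05605 - 0.04402j
  term(m=+8) = -0.00032 - 0.00028j   from Y*(Ω₁)=0.02512 - 0.01341j, Y(Ω₂)=-0.00528 - 0.01397j
Total Σ_m = -0.25279 - 0.00000j. Multiply by 0.739198: -0.18687 - 0.00000j. P_8(cos γ) = -0.186865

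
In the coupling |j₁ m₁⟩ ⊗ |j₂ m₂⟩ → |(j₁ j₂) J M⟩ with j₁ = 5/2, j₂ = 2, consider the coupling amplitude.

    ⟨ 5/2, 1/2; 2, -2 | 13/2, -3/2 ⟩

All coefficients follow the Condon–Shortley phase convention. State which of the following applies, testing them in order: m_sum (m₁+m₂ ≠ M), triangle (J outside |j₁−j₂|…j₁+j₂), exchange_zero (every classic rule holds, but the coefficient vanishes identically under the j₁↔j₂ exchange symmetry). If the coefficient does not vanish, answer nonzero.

m-sum: m₁+m₂ = 1/2+(-2) = -3/2, M = -3/2  ✓
triangle: need |j₁−j₂| ≤ J ≤ j₁+j₂, i.e. J ∈ [1/2, 9/2]; J = 13/2 is outside ✗ ⇒ coefficient is 0

triangle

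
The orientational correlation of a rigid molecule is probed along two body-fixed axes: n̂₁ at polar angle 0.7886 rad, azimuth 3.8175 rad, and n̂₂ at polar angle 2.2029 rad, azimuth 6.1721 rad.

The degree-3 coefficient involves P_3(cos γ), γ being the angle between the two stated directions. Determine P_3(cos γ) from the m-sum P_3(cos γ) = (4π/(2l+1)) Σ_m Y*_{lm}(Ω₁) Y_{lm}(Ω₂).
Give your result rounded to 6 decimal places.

Addition theorem: P_3(cos γ) = (4π/7) Σ_m Y*_{lm}(Ω₁) Y_{lm}(Ω₂), m = −3…3:
  m=-3: Y*=0.06571 - 0.13365j  Y=0.20705 + 0.07167j  product 0.02318 - 0.02296j
  m=-2: Y*=0.07874 + 0.35382j  Y=-0.38338 - 0.08660j  product 0.00045 - 0.14247j
  m=-1: Y*=-0.26541 - 0.21284j  Y=0.19318 + 0.02155j  product -0.04668 - 0.04683j
  m=+0: Y*=-0.13573 + 0.00000j  Y=0.27661 + 0.00000j  product -0.03754 + 0.00000j
  m=+1: Y*=0.26541 - 0.21284j  Y=-0.19318 + 0.02155j  product -0.04668 + 0.04683j
  m=+2: Y*=0.07874 - 0.35382j  Y=-0.38338 + 0.08660j  product 0.00045 + 0.14247j
  m=+3: Y*=-0.06571 - 0.13365j  Y=-0.20705 + 0.07167j  product 0.02318 + 0.02296j
Accumulated sum -0.08364 + 0.00000j; after 4π/(2l+1) scaling, -0.15014 + 0.00000j ⇒ P_3 = -0.150145

-0.150145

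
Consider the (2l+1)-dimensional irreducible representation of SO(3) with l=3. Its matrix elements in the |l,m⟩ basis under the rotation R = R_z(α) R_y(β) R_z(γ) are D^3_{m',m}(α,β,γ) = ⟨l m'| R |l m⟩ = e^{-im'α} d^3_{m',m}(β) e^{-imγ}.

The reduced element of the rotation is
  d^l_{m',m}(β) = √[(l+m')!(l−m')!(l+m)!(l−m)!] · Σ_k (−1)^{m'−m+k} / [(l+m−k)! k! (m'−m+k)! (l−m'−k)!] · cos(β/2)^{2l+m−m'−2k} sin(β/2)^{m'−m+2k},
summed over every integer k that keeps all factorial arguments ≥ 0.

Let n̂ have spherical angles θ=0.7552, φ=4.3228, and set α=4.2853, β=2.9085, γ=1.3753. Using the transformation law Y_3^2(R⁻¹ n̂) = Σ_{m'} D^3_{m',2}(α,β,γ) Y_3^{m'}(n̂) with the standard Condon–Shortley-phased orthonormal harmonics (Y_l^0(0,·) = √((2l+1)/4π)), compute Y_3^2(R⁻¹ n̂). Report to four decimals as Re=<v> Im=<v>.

Re=0.3710 Im=0.1268

Need the full column D^3_{m',2} for m'=−3..3 at α=4.2853, β=2.9085, γ=1.3753.
cos(β/2)=0.116283, sin(β/2)=0.993216
d^3_{-3,2}: single k=5 term ⇒ +0.275302;  D = -0.213977-0.173220i
d^3_{-2,2}: k∈[4..5] ⇒ +0.065792 -0.959981 = -0.894189;  D = -0.799972+0.399524i
d^3_{-1,2}: k∈[3..4] ⇒ +0.009743 -0.355413 = -0.345670;  D = -0.012475-0.345445i
d^3_{0,2}: k∈[2..3] ⇒ +0.000988 -0.072072 = -0.071084;  D = +0.065719+0.027091i
d^3_{1,2}: k∈[1..2] ⇒ +0.000067 -0.009743 = -0.009677;  D = -0.007062+0.006615i
d^3_{2,2}: k∈[0..1] ⇒ +0.000002 -0.000902 = -0.000899;  D = -0.000288-0.000852i
d^3_{3,2}: single k=0 term ⇒ -0.000052;  D = +0.000051+0.000005i
Y_3^{m'}(θ=0.7552,φ=4.3228) and Σ D·Y over m':
  (-0.2140-0.1732i)·(+0.1236-0.0526i)  (-0.8000+0.3995i)·(-0.2487-0.2457i)  (-0.0125-0.3454i)·(-0.1389+0.3383i)  (+0.0657+0.0271i)·(-0.0949+0.0000i)  (-0.0071+0.0066i)·(+0.1389+0.3383i)  (-0.0003-0.0009i)·(-0.2487+0.2457i)  (+0.0001+0.0000i)·(-0.1236-0.0526i)
Y_3^2(R⁻¹ n̂) = +0.370997+0.126840i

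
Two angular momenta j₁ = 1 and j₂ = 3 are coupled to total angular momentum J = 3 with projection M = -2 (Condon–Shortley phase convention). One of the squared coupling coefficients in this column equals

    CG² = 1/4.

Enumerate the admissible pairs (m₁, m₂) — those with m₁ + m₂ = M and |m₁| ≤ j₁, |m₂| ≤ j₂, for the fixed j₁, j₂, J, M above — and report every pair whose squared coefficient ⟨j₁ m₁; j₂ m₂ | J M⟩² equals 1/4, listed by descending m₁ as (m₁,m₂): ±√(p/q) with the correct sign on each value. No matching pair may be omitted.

(1,-3): +√(1/4)

Admissible pairs with m₁+m₂ = M = -2: (-1,-1), (0,-2), (1,-3)
  (m₁,m₂)=(1,-3): CG² = 1/4, CG = +√(1/4)   ← matches the target
  (m₁,m₂)=(0,-2): CG² = 1/3, CG = +√(1/3)
  (m₁,m₂)=(-1,-1): CG² = 5/12, CG = −√(5/12)
Pairs with CG² = 1/4: (1,-3): +√(1/4)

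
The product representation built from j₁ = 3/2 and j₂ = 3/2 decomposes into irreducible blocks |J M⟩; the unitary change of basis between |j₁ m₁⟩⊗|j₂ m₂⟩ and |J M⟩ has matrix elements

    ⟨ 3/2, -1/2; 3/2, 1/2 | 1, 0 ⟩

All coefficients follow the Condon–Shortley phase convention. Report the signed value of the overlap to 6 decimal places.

-0.223607  (= −√(1/20))

triangle: 2!·1!·1!/5! = 2/120
(j±m)!: 1!·2!·2!·1!·1!·1! = 4
prefactor² = (2J+1)·Δ·N² = 1/5
  k=1: −1/(1!·1!·1!·1!·0!·0!) = -1
  k=2: +1/(2!·0!·0!·0!·1!·1!) = 1/2
Σ = -1/2  ⇒  CG² = 1/5·(-1/2)² = 1/20
CG = −√(1/20) = -0.223607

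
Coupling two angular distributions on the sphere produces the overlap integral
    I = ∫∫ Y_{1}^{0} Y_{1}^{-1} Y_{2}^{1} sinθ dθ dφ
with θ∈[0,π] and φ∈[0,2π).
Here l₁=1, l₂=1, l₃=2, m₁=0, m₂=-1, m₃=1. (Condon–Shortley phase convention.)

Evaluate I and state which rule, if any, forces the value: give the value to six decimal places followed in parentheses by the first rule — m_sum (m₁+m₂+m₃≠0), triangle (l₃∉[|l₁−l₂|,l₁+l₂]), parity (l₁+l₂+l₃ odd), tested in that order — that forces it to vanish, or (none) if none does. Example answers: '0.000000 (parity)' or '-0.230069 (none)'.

-0.218510 (none)

m-sum 0 ✓  L=4 even ✓  0≤2≤2 ✓
Π(2lᵢ+1) = 3×3×5 = 45
triangle coeff Δ(1,1,2) = 1/30
Σ_t [0,0]: t=0:+1/1 = 1/1
(3j)²=2/15 [(1 1 2; 0 0 0)], sign=+1
Σ_t [0,0]: t=0:+1/2 = 1/2
(3j)²=1/10 [(1 1 2; 0 -1 1)], sign=-1
⇒ 4πI² = 3/5
I = (-1)√(3/5/(4π)) = -0.21850969
No selection rule forces the value: the integral is nonzero (none).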